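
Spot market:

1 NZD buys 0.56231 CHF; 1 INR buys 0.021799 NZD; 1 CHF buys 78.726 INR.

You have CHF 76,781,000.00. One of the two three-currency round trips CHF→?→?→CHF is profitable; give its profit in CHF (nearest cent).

Profitable loop is CHF → NZD → INR → CHF:
CHF 76,781,000.00 ÷ 0.56231 = NZD 136,545,677.65
NZD 136,545,677.65 ÷ 0.021799 = INR 6,263,850,527.60
INR 6,263,850,527.60 ÷ 78.726 = CHF 79,565,207.52
Profit = CHF 79,565,207.52 − CHF 76,781,000.00

Profit: CHF 2,784,207.52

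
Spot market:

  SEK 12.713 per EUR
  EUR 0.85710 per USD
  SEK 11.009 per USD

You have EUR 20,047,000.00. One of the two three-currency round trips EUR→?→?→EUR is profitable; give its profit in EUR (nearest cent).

Profit: EUR 207,322.46

Profitable loop is EUR → USD → SEK → EUR:
EUR 20,047,000.00 ÷ 0.85710 = USD 23,389,336.13
USD 23,389,336.13 × 11.009 = SEK 257,493,201.49
SEK 257,493,201.49 ÷ 12.713 = EUR 20,254,322.46
Profit = EUR 20,254,322.46 − EUR 20,047,000.00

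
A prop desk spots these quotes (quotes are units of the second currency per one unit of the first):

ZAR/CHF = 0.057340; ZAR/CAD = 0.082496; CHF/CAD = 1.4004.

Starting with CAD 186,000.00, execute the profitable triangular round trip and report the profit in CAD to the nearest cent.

Profit: CAD 5,089.16

Profitable loop is CAD → CHF → ZAR → CAD:
CAD 186,000.00 ÷ 1.4004 = CHF 132,819.19
CHF 132,819.19 ÷ 0.057340 = ZAR 2,316,344.52
ZAR 2,316,344.52 × 0.082496 = CAD 191,089.16
Profit = CAD 191,089.16 − CAD 186,000.00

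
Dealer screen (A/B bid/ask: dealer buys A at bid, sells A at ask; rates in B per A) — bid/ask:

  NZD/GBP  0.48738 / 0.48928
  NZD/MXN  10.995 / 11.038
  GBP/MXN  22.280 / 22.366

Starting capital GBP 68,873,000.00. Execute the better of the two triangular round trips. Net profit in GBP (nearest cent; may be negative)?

Best loop GBP → NZD → MXN → GBP:
GBP 68,873,000.00 ÷ 0.48928 (buy NZD at ask) = NZD 140,763,979.73
NZD 140,763,979.73 × 10.995 (sell NZD at bid) = MXN 1,547,699,957.08
MXN 1,547,699,957.08 ÷ 22.366 (buy GBP at ask) = GBP 69,198,781.95

Net profit: GBP 325,781.95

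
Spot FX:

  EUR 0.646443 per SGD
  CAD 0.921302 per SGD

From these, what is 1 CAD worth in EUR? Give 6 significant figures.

1 CAD ÷ 0.921302 = 1.08542 SGD
1.08542 SGD × 0.646443 = 0.701662 EUR

CAD/EUR = 0.701662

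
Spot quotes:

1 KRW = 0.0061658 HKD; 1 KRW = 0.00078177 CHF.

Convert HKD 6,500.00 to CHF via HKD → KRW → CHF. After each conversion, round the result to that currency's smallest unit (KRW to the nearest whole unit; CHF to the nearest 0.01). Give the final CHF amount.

CHF 824.14

HKD 6,500.00 ÷ 0.0061658 = KRW 1,054,202
KRW 1,054,202 × 0.00078177 = CHF 824.14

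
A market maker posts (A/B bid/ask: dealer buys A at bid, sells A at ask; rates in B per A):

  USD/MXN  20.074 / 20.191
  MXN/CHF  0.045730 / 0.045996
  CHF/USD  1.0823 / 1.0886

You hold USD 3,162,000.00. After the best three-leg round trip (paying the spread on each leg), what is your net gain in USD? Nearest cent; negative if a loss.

Best loop USD → MXN → CHF → USD:
USD 3,162,000.00 × 20.074 (sell USD at bid) = MXN 63,473,988.00
MXN 63,473,988.00 × 0.045730 (sell MXN at bid) = CHF 2,902,665.47
CHF 2,902,665.47 × 1.0823 (sell CHF at bid) = USD 3,141,554.84

Net result: USD -20,445.16 (no profitable arbitrage after spreads)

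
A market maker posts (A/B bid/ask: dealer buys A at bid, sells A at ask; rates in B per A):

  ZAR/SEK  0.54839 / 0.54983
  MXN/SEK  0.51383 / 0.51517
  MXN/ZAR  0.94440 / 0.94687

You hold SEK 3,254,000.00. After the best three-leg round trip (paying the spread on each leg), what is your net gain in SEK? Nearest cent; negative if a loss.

Best loop SEK → MXN → ZAR → SEK:
SEK 3,254,000.00 ÷ 0.51517 (buy MXN at ask) = MXN 6,316,361.59
MXN 6,316,361.59 × 0.94440 (sell MXN at bid) = ZAR 5,965,171.89
ZAR 5,965,171.89 × 0.54839 (sell ZAR at bid) = SEK 3,271,240.61

Net profit: SEK 17,240.61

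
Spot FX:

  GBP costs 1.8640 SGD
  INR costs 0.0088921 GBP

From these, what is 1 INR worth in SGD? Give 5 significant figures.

1 INR × 0.0088921 = 0.0088921 GBP
0.0088921 GBP × 1.8640 = 0.0165749 SGD

INR/SGD = 0.016575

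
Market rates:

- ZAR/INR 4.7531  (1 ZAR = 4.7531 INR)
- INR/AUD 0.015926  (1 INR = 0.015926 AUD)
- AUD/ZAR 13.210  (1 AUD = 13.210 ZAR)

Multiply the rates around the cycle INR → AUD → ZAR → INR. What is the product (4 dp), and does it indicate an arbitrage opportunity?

Around INR → AUD → ZAR → INR: 1 × 0.015926 × 13.210 × 4.7531 = 0.999969
Product ≈ 1 (deviation 0.003%, within rounding noise).

1.0000 (no arbitrage)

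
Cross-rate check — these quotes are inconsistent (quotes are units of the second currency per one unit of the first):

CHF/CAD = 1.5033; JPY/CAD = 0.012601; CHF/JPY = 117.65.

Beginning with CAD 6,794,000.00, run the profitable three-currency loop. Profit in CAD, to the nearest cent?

Profitable loop is CAD → JPY → CHF → CAD:
CAD 6,794,000.00 ÷ 0.012601 = JPY 539,163,558
JPY 539,163,558 ÷ 117.65 = CHF 4,582,775.68
CHF 4,582,775.68 × 1.5033 = CAD 6,889,286.68
Profit = CAD 6,889,286.68 − CAD 6,794,000.00

Profit: CAD 95,286.68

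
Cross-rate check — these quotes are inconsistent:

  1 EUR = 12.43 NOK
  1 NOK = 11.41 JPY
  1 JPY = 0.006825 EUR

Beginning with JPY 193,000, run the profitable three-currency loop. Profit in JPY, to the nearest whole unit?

Profitable loop is JPY → NOK → EUR → JPY:
JPY 193,000 ÷ 11.41 = NOK 16,914.99
NOK 16,914.99 ÷ 12.43 = EUR 1,360.82
EUR 1,360.82 ÷ 0.006825 = JPY 199,387
Profit = JPY 199,387 − JPY 193,000

Profit: JPY 6,387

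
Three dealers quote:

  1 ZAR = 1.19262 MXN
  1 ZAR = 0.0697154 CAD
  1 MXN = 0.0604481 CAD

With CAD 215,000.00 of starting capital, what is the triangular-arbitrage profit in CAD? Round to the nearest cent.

Profit: CAD 7,328.16

Profitable loop is CAD → ZAR → MXN → CAD:
CAD 215,000.00 ÷ 0.0697154 = ZAR 3,083,967.10
ZAR 3,083,967.10 × 1.19262 = MXN 3,678,000.84
MXN 3,678,000.84 × 0.0604481 = CAD 222,328.16
Profit = CAD 222,328.16 − CAD 215,000.00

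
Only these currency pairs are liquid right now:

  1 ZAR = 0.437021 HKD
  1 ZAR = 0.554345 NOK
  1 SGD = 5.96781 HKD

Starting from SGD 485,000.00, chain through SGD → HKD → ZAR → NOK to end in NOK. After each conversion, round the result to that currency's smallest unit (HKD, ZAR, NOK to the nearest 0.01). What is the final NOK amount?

SGD 485,000.00 × 5.96781 = HKD 2,894,387.85
HKD 2,894,387.85 ÷ 0.437021 = ZAR 6,622,994.89
ZAR 6,622,994.89 × 0.554345 = NOK 3,671,424.10

NOK 3,671,424.10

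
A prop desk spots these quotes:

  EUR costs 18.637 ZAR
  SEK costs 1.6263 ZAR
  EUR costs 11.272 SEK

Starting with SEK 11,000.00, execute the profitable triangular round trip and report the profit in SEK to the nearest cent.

Profitable loop is SEK → EUR → ZAR → SEK:
SEK 11,000.00 ÷ 11.272 = EUR 975.87
EUR 975.87 × 18.637 = ZAR 18,187.28
ZAR 18,187.28 ÷ 1.6263 = SEK 11,183.22
Profit = SEK 11,183.22 − SEK 11,000.00

Profit: SEK 183.22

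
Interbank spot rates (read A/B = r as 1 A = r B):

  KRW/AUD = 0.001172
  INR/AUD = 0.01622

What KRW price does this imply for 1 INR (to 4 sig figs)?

INR/KRW = 13.84

1 INR × 0.01622 = 0.01622 AUD
0.01622 AUD ÷ 0.001172 = 13.8396 KRW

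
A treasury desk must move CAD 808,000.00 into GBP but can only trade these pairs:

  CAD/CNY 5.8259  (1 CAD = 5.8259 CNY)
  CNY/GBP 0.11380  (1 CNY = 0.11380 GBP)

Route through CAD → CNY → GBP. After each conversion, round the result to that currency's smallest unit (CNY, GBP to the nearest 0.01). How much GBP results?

CAD 808,000.00 × 5.8259 = CNY 4,707,327.20
CNY 4,707,327.20 × 0.11380 = GBP 535,693.84

GBP 535,693.84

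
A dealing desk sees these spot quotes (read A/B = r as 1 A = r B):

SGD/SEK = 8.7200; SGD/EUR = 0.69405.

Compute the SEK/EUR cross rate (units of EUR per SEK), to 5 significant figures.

1 SEK ÷ 8.7200 = 0.114679 SGD
0.114679 SGD × 0.69405 = 0.0795929 EUR

SEK/EUR = 0.079593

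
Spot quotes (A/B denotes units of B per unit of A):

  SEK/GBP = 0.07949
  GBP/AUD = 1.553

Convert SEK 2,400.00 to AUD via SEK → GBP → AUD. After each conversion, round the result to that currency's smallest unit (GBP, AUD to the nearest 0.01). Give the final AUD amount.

AUD 296.28

SEK 2,400.00 × 0.07949 = GBP 190.78
GBP 190.78 × 1.553 = AUD 296.28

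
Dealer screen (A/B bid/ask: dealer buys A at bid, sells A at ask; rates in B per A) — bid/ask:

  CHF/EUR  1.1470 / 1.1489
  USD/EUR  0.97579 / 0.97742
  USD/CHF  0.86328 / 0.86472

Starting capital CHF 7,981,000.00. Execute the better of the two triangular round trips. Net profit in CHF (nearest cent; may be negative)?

Best loop CHF → EUR → USD → CHF:
CHF 7,981,000.00 × 1.1470 (sell CHF at bid) = EUR 9,154,207.00
EUR 9,154,207.00 ÷ 0.97742 (buy USD at ask) = USD 9,365,684.15
USD 9,365,684.15 × 0.86328 (sell USD at bid) = CHF 8,085,207.81

Net profit: CHF 104,207.81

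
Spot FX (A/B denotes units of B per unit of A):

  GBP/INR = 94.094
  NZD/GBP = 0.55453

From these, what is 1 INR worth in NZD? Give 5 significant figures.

INR/NZD = 0.019165

1 INR ÷ 94.094 = 0.0106277 GBP
0.0106277 GBP ÷ 0.55453 = 0.0191652 NZD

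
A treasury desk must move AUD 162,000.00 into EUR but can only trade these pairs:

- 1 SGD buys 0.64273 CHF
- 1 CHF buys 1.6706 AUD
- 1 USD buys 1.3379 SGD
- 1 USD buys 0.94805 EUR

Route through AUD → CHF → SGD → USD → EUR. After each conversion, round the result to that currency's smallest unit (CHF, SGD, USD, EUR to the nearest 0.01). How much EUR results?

AUD 162,000.00 ÷ 1.6706 = CHF 96,971.15
CHF 96,971.15 ÷ 0.64273 = SGD 150,873.85
SGD 150,873.85 ÷ 1.3379 = USD 112,769.15
USD 112,769.15 × 0.94805 = EUR 106,910.79

EUR 106,910.79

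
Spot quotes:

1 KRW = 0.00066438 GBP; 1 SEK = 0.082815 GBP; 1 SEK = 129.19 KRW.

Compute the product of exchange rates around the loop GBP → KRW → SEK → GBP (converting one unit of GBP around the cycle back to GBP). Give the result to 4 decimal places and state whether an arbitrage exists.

Around GBP → KRW → SEK → GBP: 1 ÷ 0.00066438 ÷ 129.19 × 0.082815 = 0.964858
Product < 1; profitable direction is GBP → SEK → KRW → GBP.

0.9649 (arbitrage exists)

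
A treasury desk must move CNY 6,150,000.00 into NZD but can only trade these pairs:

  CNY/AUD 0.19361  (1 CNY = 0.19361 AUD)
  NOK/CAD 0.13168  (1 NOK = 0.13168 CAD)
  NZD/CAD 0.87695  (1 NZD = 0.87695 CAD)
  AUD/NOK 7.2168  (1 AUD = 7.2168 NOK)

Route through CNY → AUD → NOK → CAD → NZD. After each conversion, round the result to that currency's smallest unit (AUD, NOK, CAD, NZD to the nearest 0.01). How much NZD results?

NZD 1,290,305.52

CNY 6,150,000.00 × 0.19361 = AUD 1,190,701.50
AUD 1,190,701.50 × 7.2168 = NOK 8,593,054.59
NOK 8,593,054.59 × 0.13168 = CAD 1,131,533.43
CAD 1,131,533.43 ÷ 0.87695 = NZD 1,290,305.52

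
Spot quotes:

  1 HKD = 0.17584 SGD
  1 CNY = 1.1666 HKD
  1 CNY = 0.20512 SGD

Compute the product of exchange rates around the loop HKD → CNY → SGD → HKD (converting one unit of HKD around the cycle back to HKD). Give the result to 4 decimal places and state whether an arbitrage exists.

0.9999 (no arbitrage)

Around HKD → CNY → SGD → HKD: 1 ÷ 1.1666 × 0.20512 ÷ 0.17584 = 0.999927
Product ≈ 1 (deviation 0.007%, within rounding noise).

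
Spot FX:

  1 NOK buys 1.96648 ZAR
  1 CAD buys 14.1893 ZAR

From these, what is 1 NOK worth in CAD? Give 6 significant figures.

1 NOK × 1.96648 = 1.96648 ZAR
1.96648 ZAR ÷ 14.1893 = 0.138589 CAD

NOK/CAD = 0.138589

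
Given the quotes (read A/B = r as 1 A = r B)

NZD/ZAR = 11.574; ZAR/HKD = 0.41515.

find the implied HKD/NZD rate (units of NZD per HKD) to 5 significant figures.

1 HKD ÷ 0.41515 = 2.40877 ZAR
2.40877 ZAR ÷ 11.574 = 0.208119 NZD

HKD/NZD = 0.20812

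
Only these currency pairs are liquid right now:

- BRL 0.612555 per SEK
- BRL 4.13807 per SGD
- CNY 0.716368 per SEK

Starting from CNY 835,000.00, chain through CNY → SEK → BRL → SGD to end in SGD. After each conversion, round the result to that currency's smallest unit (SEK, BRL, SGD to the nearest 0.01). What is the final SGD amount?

SGD 172,543.08

CNY 835,000.00 ÷ 0.716368 = SEK 1,165,602.04
SEK 1,165,602.04 × 0.612555 = BRL 713,995.36
BRL 713,995.36 ÷ 4.13807 = SGD 172,543.08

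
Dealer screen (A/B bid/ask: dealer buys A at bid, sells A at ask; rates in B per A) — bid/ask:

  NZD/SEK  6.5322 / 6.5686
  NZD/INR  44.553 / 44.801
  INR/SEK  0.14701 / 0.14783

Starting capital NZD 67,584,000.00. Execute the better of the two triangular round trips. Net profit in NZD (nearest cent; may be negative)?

Net result: NZD -194,085.31 (no profitable arbitrage after spreads)

Best loop NZD → INR → SEK → NZD:
NZD 67,584,000.00 × 44.553 (sell NZD at bid) = INR 3,011,069,952.00
INR 3,011,069,952.00 × 0.14701 (sell INR at bid) = SEK 442,657,393.64
SEK 442,657,393.64 ÷ 6.5686 (buy NZD at ask) = NZD 67,389,914.69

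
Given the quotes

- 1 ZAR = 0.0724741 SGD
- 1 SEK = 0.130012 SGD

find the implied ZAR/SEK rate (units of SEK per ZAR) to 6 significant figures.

1 ZAR × 0.0724741 = 0.0724741 SGD
0.0724741 SGD ÷ 0.130012 = 0.557442 SEK

ZAR/SEK = 0.557442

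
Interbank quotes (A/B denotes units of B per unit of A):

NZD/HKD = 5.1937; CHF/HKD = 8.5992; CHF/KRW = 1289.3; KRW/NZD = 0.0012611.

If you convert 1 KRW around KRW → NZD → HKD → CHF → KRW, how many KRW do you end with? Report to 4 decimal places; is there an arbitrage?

Around KRW → NZD → HKD → CHF → KRW: 1 × 0.0012611 × 5.1937 ÷ 8.5992 × 1289.3 = 0.982024
Product < 1; profitable direction is KRW → CHF → HKD → NZD → KRW.

0.9820 (arbitrage exists)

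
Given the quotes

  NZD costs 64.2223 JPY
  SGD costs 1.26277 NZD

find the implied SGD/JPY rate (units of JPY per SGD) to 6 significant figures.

1 SGD × 1.26277 = 1.26277 NZD
1.26277 NZD × 64.2223 = 81.098 JPY

SGD/JPY = 81.0980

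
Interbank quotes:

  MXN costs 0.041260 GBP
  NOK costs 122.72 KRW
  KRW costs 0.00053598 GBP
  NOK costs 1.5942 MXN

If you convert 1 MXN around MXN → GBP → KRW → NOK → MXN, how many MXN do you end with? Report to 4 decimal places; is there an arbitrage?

Around MXN → GBP → KRW → NOK → MXN: 1 × 0.041260 ÷ 0.00053598 ÷ 122.72 × 1.5942 = 1.000019
Product ≈ 1 (deviation 0.002%, within rounding noise).

1.0000 (no arbitrage)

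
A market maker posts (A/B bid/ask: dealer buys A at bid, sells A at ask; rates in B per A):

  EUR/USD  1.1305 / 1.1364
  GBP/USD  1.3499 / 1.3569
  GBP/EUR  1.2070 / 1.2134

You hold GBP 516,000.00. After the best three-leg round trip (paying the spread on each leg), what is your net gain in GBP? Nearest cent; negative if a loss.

Best loop GBP → EUR → USD → GBP:
GBP 516,000.00 × 1.2070 (sell GBP at bid) = EUR 622,812.00
EUR 622,812.00 × 1.1305 (sell EUR at bid) = USD 704,088.97
USD 704,088.97 ÷ 1.3569 (buy GBP at ask) = GBP 518,895.25

Net profit: GBP 2,895.25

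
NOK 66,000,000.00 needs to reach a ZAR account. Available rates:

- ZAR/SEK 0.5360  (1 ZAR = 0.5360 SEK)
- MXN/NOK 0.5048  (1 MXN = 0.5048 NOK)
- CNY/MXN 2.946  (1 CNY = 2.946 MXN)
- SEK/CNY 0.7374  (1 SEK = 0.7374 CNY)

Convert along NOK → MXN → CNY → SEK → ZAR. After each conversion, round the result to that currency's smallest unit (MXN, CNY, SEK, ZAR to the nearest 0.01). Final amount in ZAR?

NOK 66,000,000.00 ÷ 0.5048 = MXN 130,744,849.45
MXN 130,744,849.45 ÷ 2.946 = CNY 44,380,464.85
CNY 44,380,464.85 ÷ 0.7374 = SEK 60,185,062.18
SEK 60,185,062.18 ÷ 0.5360 = ZAR 112,285,563.77

ZAR 112,285,563.77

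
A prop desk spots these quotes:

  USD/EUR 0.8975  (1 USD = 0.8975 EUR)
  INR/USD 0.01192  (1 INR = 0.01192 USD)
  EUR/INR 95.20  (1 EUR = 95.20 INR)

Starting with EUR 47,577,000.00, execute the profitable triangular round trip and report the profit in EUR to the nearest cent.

Profit: EUR 878,682.49

Profitable loop is EUR → INR → USD → EUR:
EUR 47,577,000.00 × 95.20 = INR 4,529,330,400.00
INR 4,529,330,400.00 × 0.01192 = USD 53,989,618.37
USD 53,989,618.37 × 0.8975 = EUR 48,455,682.49
Profit = EUR 48,455,682.49 − EUR 47,577,000.00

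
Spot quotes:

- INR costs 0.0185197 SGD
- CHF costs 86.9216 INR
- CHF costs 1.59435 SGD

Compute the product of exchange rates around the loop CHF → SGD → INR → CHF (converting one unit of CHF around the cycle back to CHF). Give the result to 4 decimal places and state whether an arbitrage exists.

Around CHF → SGD → INR → CHF: 1 × 1.59435 ÷ 0.0185197 ÷ 86.9216 = 0.990426
Product < 1; profitable direction is CHF → INR → SGD → CHF.

0.9904 (arbitrage exists)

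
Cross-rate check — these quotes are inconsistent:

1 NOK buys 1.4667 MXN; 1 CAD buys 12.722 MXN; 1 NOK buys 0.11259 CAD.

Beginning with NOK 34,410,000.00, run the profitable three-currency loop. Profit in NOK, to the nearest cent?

Profitable loop is NOK → MXN → CAD → NOK:
NOK 34,410,000.00 × 1.4667 = MXN 50,469,147.00
MXN 50,469,147.00 ÷ 12.722 = CAD 3,967,076.48
CAD 3,967,076.48 ÷ 0.11259 = NOK 35,234,714.29
Profit = NOK 35,234,714.29 − NOK 34,410,000.00

Profit: NOK 824,714.29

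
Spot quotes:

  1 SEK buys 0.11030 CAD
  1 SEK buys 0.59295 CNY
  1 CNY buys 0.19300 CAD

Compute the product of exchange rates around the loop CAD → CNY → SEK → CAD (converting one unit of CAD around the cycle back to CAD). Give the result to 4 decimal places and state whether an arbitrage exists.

Around CAD → CNY → SEK → CAD: 1 ÷ 0.19300 ÷ 0.59295 × 0.11030 = 0.963829
Product < 1; profitable direction is CAD → SEK → CNY → CAD.

0.9638 (arbitrage exists)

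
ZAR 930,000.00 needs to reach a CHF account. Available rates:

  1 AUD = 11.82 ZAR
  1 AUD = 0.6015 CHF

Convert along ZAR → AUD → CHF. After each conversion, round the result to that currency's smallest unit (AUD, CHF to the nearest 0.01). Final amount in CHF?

CHF 47,326.14

ZAR 930,000.00 ÷ 11.82 = AUD 78,680.20
AUD 78,680.20 × 0.6015 = CHF 47,326.14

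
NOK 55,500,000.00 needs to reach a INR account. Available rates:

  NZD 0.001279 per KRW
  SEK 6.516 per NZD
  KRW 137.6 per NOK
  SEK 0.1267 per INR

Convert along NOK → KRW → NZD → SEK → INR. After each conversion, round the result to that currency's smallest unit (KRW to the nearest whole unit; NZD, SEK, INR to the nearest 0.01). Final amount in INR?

NOK 55,500,000.00 × 137.6 = KRW 7,636,800,000
KRW 7,636,800,000 × 0.001279 = NZD 9,767,467.20
NZD 9,767,467.20 × 6.516 = SEK 63,644,816.28
SEK 63,644,816.28 ÷ 0.1267 = INR 502,326,884.61

INR 502,326,884.61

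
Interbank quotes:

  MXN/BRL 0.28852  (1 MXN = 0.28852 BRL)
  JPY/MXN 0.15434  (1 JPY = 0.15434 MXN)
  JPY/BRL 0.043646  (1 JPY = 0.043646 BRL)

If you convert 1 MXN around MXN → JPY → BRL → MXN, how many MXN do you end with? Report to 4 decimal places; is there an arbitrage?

Around MXN → JPY → BRL → MXN: 1 ÷ 0.15434 × 0.043646 ÷ 0.28852 = 0.980144
Product < 1; profitable direction is MXN → BRL → JPY → MXN.

0.9801 (arbitrage exists)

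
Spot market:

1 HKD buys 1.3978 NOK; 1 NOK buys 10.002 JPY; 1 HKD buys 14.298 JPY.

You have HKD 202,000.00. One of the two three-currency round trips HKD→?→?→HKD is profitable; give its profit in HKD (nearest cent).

Profitable loop is HKD → JPY → NOK → HKD:
HKD 202,000.00 × 14.298 = JPY 2,888,196
JPY 2,888,196 ÷ 10.002 = NOK 288,761.85
NOK 288,761.85 ÷ 1.3978 = HKD 206,583.09
Profit = HKD 206,583.09 − HKD 202,000.00

Profit: HKD 4,583.09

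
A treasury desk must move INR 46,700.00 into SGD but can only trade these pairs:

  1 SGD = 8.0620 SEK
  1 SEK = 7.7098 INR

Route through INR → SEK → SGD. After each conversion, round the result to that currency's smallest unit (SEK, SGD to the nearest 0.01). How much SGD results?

SGD 751.33

INR 46,700.00 ÷ 7.7098 = SEK 6,057.23
SEK 6,057.23 ÷ 8.0620 = SGD 751.33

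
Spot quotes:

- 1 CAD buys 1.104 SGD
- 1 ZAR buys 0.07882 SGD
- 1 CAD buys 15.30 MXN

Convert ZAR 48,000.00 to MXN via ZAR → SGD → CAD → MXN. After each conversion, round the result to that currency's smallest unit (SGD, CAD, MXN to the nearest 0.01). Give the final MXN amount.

MXN 52,432.49

ZAR 48,000.00 × 0.07882 = SGD 3,783.36
SGD 3,783.36 ÷ 1.104 = CAD 3,426.96
CAD 3,426.96 × 15.30 = MXN 52,432.49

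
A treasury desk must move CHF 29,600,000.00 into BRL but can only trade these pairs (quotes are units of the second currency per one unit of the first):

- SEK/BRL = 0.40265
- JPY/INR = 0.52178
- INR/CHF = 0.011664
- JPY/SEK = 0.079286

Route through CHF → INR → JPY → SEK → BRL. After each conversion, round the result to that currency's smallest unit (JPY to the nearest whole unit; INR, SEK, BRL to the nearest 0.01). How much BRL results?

BRL 155,267,651.17

CHF 29,600,000.00 ÷ 0.011664 = INR 2,537,722,908.09
INR 2,537,722,908.09 ÷ 0.52178 = JPY 4,863,587,926
JPY 4,863,587,926 × 0.079286 = SEK 385,614,432.30
SEK 385,614,432.30 × 0.40265 = BRL 155,267,651.17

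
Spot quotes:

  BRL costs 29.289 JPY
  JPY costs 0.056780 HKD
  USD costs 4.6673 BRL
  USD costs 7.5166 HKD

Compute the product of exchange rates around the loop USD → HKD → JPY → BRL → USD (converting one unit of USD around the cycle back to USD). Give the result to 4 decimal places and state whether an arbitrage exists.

Around USD → HKD → JPY → BRL → USD: 1 × 7.5166 ÷ 0.056780 ÷ 29.289 ÷ 4.6673 = 0.968402
Product < 1; profitable direction is USD → BRL → JPY → HKD → USD.

0.9684 (arbitrage exists)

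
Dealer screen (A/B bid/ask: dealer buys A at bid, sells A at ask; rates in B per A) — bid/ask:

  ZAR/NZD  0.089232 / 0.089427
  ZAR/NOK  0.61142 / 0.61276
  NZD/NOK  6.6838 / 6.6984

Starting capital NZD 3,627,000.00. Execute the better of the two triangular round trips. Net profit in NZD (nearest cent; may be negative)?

Net profit: NZD 75,094.12

Best loop NZD → ZAR → NOK → NZD:
NZD 3,627,000.00 ÷ 0.089427 (buy ZAR at ask) = ZAR 40,558,220.67
ZAR 40,558,220.67 × 0.61142 (sell ZAR at bid) = NOK 24,798,107.28
NOK 24,798,107.28 ÷ 6.6984 (buy NZD at ask) = NZD 3,702,094.12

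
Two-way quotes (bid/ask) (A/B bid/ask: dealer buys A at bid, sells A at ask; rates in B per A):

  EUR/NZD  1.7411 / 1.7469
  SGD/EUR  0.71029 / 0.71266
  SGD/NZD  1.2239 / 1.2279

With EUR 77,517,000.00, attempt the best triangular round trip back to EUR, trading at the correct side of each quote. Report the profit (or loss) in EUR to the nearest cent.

Net profit: EUR 554,652.73

Best loop EUR → NZD → SGD → EUR:
EUR 77,517,000.00 × 1.7411 (sell EUR at bid) = NZD 134,964,848.70
NZD 134,964,848.70 ÷ 1.2279 (buy SGD at ask) = SGD 109,915,179.33
SGD 109,915,179.33 × 0.71029 (sell SGD at bid) = EUR 78,071,652.73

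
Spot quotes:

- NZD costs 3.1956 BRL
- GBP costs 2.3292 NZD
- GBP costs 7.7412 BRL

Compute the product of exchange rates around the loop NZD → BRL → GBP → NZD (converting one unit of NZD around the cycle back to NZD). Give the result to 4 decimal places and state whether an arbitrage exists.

0.9615 (arbitrage exists)

Around NZD → BRL → GBP → NZD: 1 × 3.1956 ÷ 7.7412 × 2.3292 = 0.961504
Product < 1; profitable direction is NZD → GBP → BRL → NZD.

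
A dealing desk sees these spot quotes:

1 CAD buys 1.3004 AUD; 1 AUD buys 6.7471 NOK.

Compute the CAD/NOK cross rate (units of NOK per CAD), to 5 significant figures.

1 CAD × 1.3004 = 1.3004 AUD
1.3004 AUD × 6.7471 = 8.77393 NOK

CAD/NOK = 8.7739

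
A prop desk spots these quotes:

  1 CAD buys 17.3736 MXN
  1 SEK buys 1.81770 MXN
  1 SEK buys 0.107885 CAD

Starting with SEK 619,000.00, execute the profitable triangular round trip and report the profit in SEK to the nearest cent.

Profitable loop is SEK → CAD → MXN → SEK:
SEK 619,000.00 × 0.107885 = CAD 66,780.82
CAD 66,780.82 × 17.3736 = MXN 1,160,223.17
MXN 1,160,223.17 ÷ 1.81770 = SEK 638,291.89
Profit = SEK 638,291.89 − SEK 619,000.00

Profit: SEK 19,291.89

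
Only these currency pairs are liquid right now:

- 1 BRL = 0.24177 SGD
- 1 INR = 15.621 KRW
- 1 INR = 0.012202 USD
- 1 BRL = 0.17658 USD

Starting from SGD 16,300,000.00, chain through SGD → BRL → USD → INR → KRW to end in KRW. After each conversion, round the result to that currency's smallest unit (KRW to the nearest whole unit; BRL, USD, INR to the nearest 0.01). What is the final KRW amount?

KRW 15,240,686,093

SGD 16,300,000.00 ÷ 0.24177 = BRL 67,419,448.24
BRL 67,419,448.24 × 0.17658 = USD 11,904,926.17
USD 11,904,926.17 ÷ 0.012202 = INR 975,653,677.27
INR 975,653,677.27 × 15.621 = KRW 15,240,686,093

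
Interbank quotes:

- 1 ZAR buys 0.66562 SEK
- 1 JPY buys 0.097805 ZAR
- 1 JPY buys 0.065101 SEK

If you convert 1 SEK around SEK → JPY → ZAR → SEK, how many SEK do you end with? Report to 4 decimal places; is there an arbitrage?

1.0000 (no arbitrage)

Around SEK → JPY → ZAR → SEK: 1 ÷ 0.065101 × 0.097805 × 0.66562 = 0.999999
Product ≈ 1 (deviation 0.000%, within rounding noise).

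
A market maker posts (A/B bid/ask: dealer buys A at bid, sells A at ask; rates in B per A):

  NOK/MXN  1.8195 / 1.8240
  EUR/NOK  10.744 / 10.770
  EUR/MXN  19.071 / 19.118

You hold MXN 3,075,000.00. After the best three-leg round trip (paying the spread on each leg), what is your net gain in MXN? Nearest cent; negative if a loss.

Net profit: MXN 69,276.45

Best loop MXN → EUR → NOK → MXN:
MXN 3,075,000.00 ÷ 19.118 (buy EUR at ask) = EUR 160,843.18
EUR 160,843.18 × 10.744 (sell EUR at bid) = NOK 1,728,099.17
NOK 1,728,099.17 × 1.8195 (sell NOK at bid) = MXN 3,144,276.45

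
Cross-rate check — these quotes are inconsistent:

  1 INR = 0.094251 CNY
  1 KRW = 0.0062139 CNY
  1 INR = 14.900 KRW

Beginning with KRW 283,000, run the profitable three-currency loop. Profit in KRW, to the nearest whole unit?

Profit: KRW 5,086

Profitable loop is KRW → INR → CNY → KRW:
KRW 283,000 ÷ 14.900 = INR 18,993.29
INR 18,993.29 × 0.094251 = CNY 1,790.14
CNY 1,790.14 ÷ 0.0062139 = KRW 288,086
Profit = KRW 288,086 − KRW 283,000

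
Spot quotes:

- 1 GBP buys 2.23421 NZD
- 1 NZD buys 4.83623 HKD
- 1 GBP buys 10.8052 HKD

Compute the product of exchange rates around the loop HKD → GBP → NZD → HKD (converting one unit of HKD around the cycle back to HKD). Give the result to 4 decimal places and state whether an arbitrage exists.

Around HKD → GBP → NZD → HKD: 1 ÷ 10.8052 × 2.23421 × 4.83623 = 0.999996
Product ≈ 1 (deviation 0.000%, within rounding noise).

1.0000 (no arbitrage)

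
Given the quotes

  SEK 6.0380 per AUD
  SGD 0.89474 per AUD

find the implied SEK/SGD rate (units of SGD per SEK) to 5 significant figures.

1 SEK ÷ 6.0380 = 0.165618 AUD
0.165618 AUD × 0.89474 = 0.148185 SGD

SEK/SGD = 0.14818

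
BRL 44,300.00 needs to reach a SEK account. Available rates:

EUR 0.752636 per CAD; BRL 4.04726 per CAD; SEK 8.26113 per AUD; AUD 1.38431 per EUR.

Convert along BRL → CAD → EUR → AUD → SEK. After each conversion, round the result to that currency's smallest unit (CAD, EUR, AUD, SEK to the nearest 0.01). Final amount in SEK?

SEK 94,210.75

BRL 44,300.00 ÷ 4.04726 = CAD 10,945.68
CAD 10,945.68 × 0.752636 = EUR 8,238.11
EUR 8,238.11 × 1.38431 = AUD 11,404.10
AUD 11,404.10 × 8.26113 = SEK 94,210.75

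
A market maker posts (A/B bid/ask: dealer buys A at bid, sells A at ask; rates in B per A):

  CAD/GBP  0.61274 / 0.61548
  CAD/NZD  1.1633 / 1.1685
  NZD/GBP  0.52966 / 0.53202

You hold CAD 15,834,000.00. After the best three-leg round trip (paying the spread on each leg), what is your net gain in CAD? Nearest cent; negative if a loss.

Best loop CAD → NZD → GBP → CAD:
CAD 15,834,000.00 × 1.1633 (sell CAD at bid) = NZD 18,419,692.20
NZD 18,419,692.20 × 0.52966 (sell NZD at bid) = GBP 9,756,174.17
GBP 9,756,174.17 ÷ 0.61548 (buy CAD at ask) = CAD 15,851,326.07

Net profit: CAD 17,326.07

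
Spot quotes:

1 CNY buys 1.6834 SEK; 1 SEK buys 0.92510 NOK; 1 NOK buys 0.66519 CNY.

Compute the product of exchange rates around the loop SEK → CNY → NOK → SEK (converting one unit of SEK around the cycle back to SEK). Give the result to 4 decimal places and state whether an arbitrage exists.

Around SEK → CNY → NOK → SEK: 1 ÷ 1.6834 ÷ 0.66519 ÷ 0.92510 = 0.965336
Product < 1; profitable direction is SEK → NOK → CNY → SEK.

0.9653 (arbitrage exists)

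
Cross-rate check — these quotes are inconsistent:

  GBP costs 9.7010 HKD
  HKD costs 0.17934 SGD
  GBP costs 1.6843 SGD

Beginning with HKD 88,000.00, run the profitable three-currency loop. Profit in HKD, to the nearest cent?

Profit: HKD 2,898.54

Profitable loop is HKD → SGD → GBP → HKD:
HKD 88,000.00 × 0.17934 = SGD 15,781.92
SGD 15,781.92 ÷ 1.6843 = GBP 9,370.02
GBP 9,370.02 × 9.7010 = HKD 90,898.54
Profit = HKD 90,898.54 − HKD 88,000.00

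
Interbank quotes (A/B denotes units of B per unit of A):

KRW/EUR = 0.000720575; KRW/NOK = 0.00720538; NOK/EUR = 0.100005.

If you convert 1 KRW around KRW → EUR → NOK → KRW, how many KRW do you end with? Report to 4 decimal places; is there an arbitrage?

1.0000 (no arbitrage)

Around KRW → EUR → NOK → KRW: 1 × 0.000720575 ÷ 0.100005 ÷ 0.00720538 = 1.000001
Product ≈ 1 (deviation 0.000%, within rounding noise).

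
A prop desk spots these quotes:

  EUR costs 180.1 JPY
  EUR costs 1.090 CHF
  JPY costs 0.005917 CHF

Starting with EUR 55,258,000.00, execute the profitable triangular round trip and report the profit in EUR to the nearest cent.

Profitable loop is EUR → CHF → JPY → EUR:
EUR 55,258,000.00 × 1.090 = CHF 60,231,220.00
CHF 60,231,220.00 ÷ 0.005917 = JPY 10,179,351,022
JPY 10,179,351,022 ÷ 180.1 = EUR 56,520,549.82
Profit = EUR 56,520,549.82 − EUR 55,258,000.00

Profit: EUR 1,262,549.82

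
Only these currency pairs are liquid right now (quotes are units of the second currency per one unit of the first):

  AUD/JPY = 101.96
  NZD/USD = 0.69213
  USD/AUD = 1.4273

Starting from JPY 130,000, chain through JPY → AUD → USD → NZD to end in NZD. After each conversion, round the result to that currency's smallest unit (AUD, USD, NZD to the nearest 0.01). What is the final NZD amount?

JPY 130,000 ÷ 101.96 = AUD 1,275.01
AUD 1,275.01 ÷ 1.4273 = USD 893.30
USD 893.30 ÷ 0.69213 = NZD 1,290.65

NZD 1,290.65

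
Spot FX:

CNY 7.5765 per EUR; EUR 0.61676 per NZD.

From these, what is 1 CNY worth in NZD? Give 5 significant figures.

1 CNY ÷ 7.5765 = 0.131987 EUR
0.131987 EUR ÷ 0.61676 = 0.214001 NZD

CNY/NZD = 0.21400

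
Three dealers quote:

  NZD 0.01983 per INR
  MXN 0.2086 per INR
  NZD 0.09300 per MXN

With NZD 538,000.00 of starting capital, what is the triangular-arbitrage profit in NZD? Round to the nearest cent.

Profit: NZD 11,930.41

Profitable loop is NZD → MXN → INR → NZD:
NZD 538,000.00 ÷ 0.09300 = MXN 5,784,946.24
MXN 5,784,946.24 ÷ 0.2086 = INR 27,732,244.66
INR 27,732,244.66 × 0.01983 = NZD 549,930.41
Profit = NZD 549,930.41 − NZD 538,000.00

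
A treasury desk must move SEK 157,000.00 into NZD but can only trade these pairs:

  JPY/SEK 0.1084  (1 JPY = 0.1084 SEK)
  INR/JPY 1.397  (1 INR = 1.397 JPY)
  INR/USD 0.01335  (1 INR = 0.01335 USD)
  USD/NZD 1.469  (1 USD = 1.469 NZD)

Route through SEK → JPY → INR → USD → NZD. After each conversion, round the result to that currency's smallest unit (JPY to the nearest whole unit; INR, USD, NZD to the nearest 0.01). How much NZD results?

NZD 20,331.86

SEK 157,000.00 ÷ 0.1084 = JPY 1,448,339
JPY 1,448,339 ÷ 1.397 = INR 1,036,749.46
INR 1,036,749.46 × 0.01335 = USD 13,840.61
USD 13,840.61 × 1.469 = NZD 20,331.86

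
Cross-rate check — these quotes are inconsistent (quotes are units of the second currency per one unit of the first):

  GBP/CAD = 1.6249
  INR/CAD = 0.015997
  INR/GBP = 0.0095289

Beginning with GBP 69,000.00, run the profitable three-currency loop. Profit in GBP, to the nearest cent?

Profitable loop is GBP → INR → CAD → GBP:
GBP 69,000.00 ÷ 0.0095289 = INR 7,241,129.62
INR 7,241,129.62 × 0.015997 = CAD 115,836.35
CAD 115,836.35 ÷ 1.6249 = GBP 71,288.29
Profit = GBP 71,288.29 − GBP 69,000.00

Profit: GBP 2,288.29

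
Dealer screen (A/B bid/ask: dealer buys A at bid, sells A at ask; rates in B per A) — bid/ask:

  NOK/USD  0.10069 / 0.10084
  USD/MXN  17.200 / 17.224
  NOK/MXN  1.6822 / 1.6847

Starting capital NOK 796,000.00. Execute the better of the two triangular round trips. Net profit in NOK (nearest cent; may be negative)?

Best loop NOK → USD → MXN → NOK:
NOK 796,000.00 × 0.10069 (sell NOK at bid) = USD 80,149.24
USD 80,149.24 × 17.200 (sell USD at bid) = MXN 1,378,566.93
MXN 1,378,566.93 ÷ 1.6847 (buy NOK at ask) = NOK 818,286.30

Net profit: NOK 22,286.30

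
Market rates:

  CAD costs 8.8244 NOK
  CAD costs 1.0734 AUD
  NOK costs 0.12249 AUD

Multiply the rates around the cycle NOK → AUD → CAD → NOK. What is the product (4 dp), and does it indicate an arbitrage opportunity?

Around NOK → AUD → CAD → NOK: 1 × 0.12249 ÷ 1.0734 × 8.8244 = 1.006988
Product > 1; profitable direction is NOK → AUD → CAD → NOK.

1.0070 (arbitrage exists)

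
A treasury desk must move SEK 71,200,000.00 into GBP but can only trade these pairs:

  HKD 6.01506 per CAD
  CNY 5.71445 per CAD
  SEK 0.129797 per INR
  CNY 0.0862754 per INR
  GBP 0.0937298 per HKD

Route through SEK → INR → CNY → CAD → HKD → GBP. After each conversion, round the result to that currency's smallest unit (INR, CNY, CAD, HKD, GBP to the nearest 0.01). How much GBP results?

SEK 71,200,000.00 ÷ 0.129797 = INR 548,548,887.88
INR 548,548,887.88 × 0.0862754 = CNY 47,326,274.72
CNY 47,326,274.72 ÷ 5.71445 = CAD 8,281,859.97
CAD 8,281,859.97 × 6.01506 = HKD 49,815,884.63
HKD 49,815,884.63 × 0.0937298 = GBP 4,669,232.90

GBP 4,669,232.90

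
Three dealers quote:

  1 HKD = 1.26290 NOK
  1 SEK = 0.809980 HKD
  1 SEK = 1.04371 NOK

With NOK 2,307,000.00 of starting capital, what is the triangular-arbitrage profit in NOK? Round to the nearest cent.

Profit: NOK 46,879.25

Profitable loop is NOK → HKD → SEK → NOK:
NOK 2,307,000.00 ÷ 1.26290 = HKD 1,826,747.96
HKD 1,826,747.96 ÷ 0.809980 = SEK 2,255,300.08
SEK 2,255,300.08 × 1.04371 = NOK 2,353,879.25
Profit = NOK 2,353,879.25 − NOK 2,307,000.00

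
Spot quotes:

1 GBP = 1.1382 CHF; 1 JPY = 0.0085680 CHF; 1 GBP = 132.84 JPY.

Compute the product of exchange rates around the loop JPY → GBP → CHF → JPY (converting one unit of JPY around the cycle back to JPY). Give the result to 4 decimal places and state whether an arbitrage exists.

Around JPY → GBP → CHF → JPY: 1 ÷ 132.84 × 1.1382 ÷ 0.0085680 = 1.000024
Product ≈ 1 (deviation 0.002%, within rounding noise).

1.0000 (no arbitrage)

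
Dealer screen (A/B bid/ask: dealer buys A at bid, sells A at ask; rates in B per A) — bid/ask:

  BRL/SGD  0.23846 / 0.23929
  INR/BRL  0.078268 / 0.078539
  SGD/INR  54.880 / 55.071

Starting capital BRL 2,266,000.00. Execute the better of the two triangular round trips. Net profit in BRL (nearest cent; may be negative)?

Net profit: BRL 54,992.75

Best loop BRL → SGD → INR → BRL:
BRL 2,266,000.00 × 0.23846 (sell BRL at bid) = SGD 540,350.36
SGD 540,350.36 × 54.880 (sell SGD at bid) = INR 29,654,427.76
INR 29,654,427.76 × 0.078268 (sell INR at bid) = BRL 2,320,992.75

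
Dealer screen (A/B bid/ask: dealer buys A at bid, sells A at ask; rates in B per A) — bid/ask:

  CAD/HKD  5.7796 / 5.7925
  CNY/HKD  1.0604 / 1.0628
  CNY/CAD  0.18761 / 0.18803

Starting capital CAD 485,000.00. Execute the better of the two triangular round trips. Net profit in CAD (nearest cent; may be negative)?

Net profit: CAD 9,816.26

Best loop CAD → HKD → CNY → CAD:
CAD 485,000.00 × 5.7796 (sell CAD at bid) = HKD 2,803,106.00
HKD 2,803,106.00 ÷ 1.0628 (buy CNY at ask) = CNY 2,637,472.71
CNY 2,637,472.71 × 0.18761 (sell CNY at bid) = CAD 494,816.26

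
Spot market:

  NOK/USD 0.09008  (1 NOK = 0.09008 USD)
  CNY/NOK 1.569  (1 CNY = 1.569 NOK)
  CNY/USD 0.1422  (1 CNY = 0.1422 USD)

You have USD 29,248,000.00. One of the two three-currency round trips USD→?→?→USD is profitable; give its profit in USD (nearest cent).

Profit: USD 178,895.66

Profitable loop is USD → NOK → CNY → USD:
USD 29,248,000.00 ÷ 0.09008 = NOK 324,689,165.19
NOK 324,689,165.19 ÷ 1.569 = CNY 206,940,194.51
CNY 206,940,194.51 × 0.1422 = USD 29,426,895.66
Profit = USD 29,426,895.66 − USD 29,248,000.00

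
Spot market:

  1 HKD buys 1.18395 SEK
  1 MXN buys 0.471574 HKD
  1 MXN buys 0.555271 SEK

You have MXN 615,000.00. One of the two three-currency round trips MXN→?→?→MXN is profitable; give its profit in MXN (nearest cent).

Profitable loop is MXN → HKD → SEK → MXN:
MXN 615,000.00 × 0.471574 = HKD 290,018.01
HKD 290,018.01 × 1.18395 = SEK 343,366.82
SEK 343,366.82 ÷ 0.555271 = MXN 618,377.01
Profit = MXN 618,377.01 − MXN 615,000.00

Profit: MXN 3,377.01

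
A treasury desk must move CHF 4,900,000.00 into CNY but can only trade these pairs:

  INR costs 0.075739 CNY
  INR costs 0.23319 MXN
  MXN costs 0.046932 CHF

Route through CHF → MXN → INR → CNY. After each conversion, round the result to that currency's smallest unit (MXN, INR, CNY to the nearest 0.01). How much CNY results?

CNY 33,910,692.78

CHF 4,900,000.00 ÷ 0.046932 = MXN 104,406,375.18
MXN 104,406,375.18 ÷ 0.23319 = INR 447,730,928.34
INR 447,730,928.34 × 0.075739 = CNY 33,910,692.78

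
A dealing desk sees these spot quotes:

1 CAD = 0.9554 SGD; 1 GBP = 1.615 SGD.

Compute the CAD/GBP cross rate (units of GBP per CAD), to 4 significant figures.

1 CAD × 0.9554 = 0.9554 SGD
0.9554 SGD ÷ 1.615 = 0.591579 GBP

CAD/GBP = 0.5916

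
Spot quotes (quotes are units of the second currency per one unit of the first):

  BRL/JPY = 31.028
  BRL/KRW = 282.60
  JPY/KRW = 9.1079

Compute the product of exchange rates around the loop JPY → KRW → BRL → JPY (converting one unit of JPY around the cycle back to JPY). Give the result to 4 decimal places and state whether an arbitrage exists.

1.0000 (no arbitrage)

Around JPY → KRW → BRL → JPY: 1 × 9.1079 ÷ 282.60 × 31.028 = 1.000000
Product ≈ 1 (deviation 0.000%, within rounding noise).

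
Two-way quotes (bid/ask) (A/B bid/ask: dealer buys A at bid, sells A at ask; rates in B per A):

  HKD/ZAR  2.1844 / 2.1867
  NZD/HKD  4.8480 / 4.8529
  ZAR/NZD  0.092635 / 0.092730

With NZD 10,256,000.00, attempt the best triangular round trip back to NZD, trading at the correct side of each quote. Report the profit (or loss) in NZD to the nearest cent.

Best loop NZD → ZAR → HKD → NZD:
NZD 10,256,000.00 ÷ 0.092730 (buy ZAR at ask) = ZAR 110,600,668.61
ZAR 110,600,668.61 ÷ 2.1867 (buy HKD at ask) = HKD 50,578,803.04
HKD 50,578,803.04 ÷ 4.8529 (buy NZD at ask) = NZD 10,422,387.24

Net profit: NZD 166,387.24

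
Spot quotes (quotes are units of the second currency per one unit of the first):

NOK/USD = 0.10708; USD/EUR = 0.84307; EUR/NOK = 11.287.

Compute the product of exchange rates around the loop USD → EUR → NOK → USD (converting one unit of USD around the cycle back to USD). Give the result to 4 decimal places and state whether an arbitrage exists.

Around USD → EUR → NOK → USD: 1 × 0.84307 × 11.287 × 0.10708 = 1.018944
Product > 1; profitable direction is USD → EUR → NOK → USD.

1.0189 (arbitrage exists)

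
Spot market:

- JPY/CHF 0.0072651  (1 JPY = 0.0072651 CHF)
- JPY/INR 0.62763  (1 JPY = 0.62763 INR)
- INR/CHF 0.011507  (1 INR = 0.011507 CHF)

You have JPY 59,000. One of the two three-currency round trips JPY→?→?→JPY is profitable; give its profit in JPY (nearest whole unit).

Profit: JPY 351

Profitable loop is JPY → CHF → INR → JPY:
JPY 59,000 × 0.0072651 = CHF 428.64
CHF 428.64 ÷ 0.011507 = INR 37,250.45
INR 37,250.45 ÷ 0.62763 = JPY 59,351
Profit = JPY 59,351 − JPY 59,000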